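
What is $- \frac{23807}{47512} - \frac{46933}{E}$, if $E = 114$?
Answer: $- \frac{1116297347}{2708184} \approx -412.19$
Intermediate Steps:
$- \frac{23807}{47512} - \frac{46933}{E} = - \frac{23807}{47512} - \frac{46933}{114} = - \frac{1116297347}{2708184}$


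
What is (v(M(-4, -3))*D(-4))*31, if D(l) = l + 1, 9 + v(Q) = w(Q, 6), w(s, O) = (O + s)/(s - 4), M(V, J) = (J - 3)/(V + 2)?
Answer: 1674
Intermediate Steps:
M(V, J) = (-3 + J)/(2 + V)
w(s, O) = (O + s)/(-4 + s)
v(Q) = -9 + (6 + Q)/(-4 + Q)
D(l) = 1 + l
(v(M(-4, -3))*D(-4))*31 = ((2*(21 - 4*(-3 - 3)/(2 - 4))/(-4 + (-3 - 3)/(2 - 4)))*(1 - 4))*31 = ((2*(21 - 4*(-6)/(-2))/(-4 - 6/(-2)))*(-3))*31 = ((2*(21 - (-2)*(-6))/(-4 - 1/2*(-6)))*(-3))*31 = ((2*(21 - 4*3)/(-4 + 3))*(-3))*31 = ((2*(21 - 12)/(-1))*(-3))*31 = ((2*(-1)*9)*(-3))*31 = -18*(-3)*31 = 54*31 = 1674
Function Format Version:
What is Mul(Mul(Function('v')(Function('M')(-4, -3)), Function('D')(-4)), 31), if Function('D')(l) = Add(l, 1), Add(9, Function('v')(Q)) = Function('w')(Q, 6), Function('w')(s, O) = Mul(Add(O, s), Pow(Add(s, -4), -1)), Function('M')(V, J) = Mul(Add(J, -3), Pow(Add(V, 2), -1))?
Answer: 1674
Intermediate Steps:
Function('M')(V, J) = Mul(Pow(Add(2, V), -1), Add(-3, J)) (Function('M')(V, J) = Mul(Add(-3, J), Pow(Add(2, V), -1)) = Mul(Pow(Add(2, V), -1), Add(-3, J)))
Function('w')(s, O) = Mul(Pow(Add(-4, s), -1), Add(O, s)) (Function('w')(s, O) = Mul(Add(O, s), Pow(Add(-4, s), -1)) = Mul(Pow(Add(-4, s), -1), Add(O, s)))
Function('v')(Q) = Add(-9, Mul(Pow(Add(-4, Q), -1), Add(6, Q)))
Function('D')(l) = Add(1, l)
Mul(Mul(Function('v')(Function('M')(-4, -3)), Function('D')(-4)), 31) = Mul(Mul(Mul(2, Pow(Add(-4, Mul(Pow(Add(2, -4), -1), Add(-3, -3))), -1), Add(21, Mul(-4, Mul(Pow(Add(2, -4), -1), Add(-3, -3))))), Add(1, -4)), 31) = Mul(Mul(Mul(2, Pow(Add(-4, Mul(Pow(-2, -1), -6)), -1), Add(21, Mul(-4, Mul(Pow(-2, -1), -6)))), -3), 31) = Mul(Mul(Mul(2, Pow(Add(-4, Mul(Rational(-1, 2), -6)), -1), Add(21, Mul(-4, Mul(Rational(-1, 2), -6)))), -3), 31) = Mul(Mul(Mul(2, Pow(Add(-4, 3), -1), Add(21, Mul(-4, 3))), -3), 31) = Mul(Mul(Mul(2, Pow(-1, -1), Add(21, -12)), -3), 31) = Mul(Mul(Mul(2, -1, 9), -3), 31) = Mul(Mul(-18, -3), 31) = Mul(54, 31) = 1674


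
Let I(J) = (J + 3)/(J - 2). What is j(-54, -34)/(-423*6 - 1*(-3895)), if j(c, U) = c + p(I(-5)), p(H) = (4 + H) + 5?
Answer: -313/9499 ≈ -0.032951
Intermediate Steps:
I(J) = (3 + J)/(-2 + J)
p(H) = 9 + H
j(c, U) = 65/7 + c (j(c, U) = c + (9 + (3 - 5)/(-2 - 5)) = c + (9 - 2/(-7)) = c + (9 - 1/7*(-2)) = c + (9 + 2/7) = c + 65/7 = 65/7 + c)
j(-54, -34)/(-423*6 - 1*(-3895)) = (65/7 - 54)/(-423*6 - 1*(-3895)) = -313/(7*(-2538 + 3895)) = -313/7/1357 = -313/7*1/1357 = -313/9499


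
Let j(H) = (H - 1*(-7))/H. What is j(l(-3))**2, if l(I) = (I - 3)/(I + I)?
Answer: 64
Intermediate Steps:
l(I) = (-3 + I)/(2*I) (l(I) = (-3 + I)/((2*I)) = (-3 + I)*(1/(2*I)) = (-3 + I)/(2*I))
j(H) = (7 + H)/H (j(H) = (H + 7)/H = (7 + H)/H)
j(l(-3))**2 = ((7 + (1/2)*(-3 - 3)/(-3))/(((1/2)*(-3 - 3)/(-3))))**2 = ((7 + (1/2)*(-1/3)*(-6))/(((1/2)*(-1/3)*(-6))))**2 = ((7 + 1)/1)**2 = (1*8)**2 = 8**2 = 64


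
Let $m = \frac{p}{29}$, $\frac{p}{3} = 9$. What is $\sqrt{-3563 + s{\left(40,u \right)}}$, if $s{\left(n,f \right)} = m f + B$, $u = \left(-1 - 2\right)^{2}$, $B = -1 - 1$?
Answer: $\frac{i \sqrt{2991118}}{29} \approx 59.637 i$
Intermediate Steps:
$p = 27$ ($p = 3 \cdot 9 = 27$)
$B = -2$ ($B = -1 - 1 = -2$)
$m = \frac{27}{29} \approx 0.93103$
$u = 9$ ($u = \left(-3\right)^{2} = 9$)
$s{\left(n,f \right)} = -2 + \frac{27 f}{29}$ ($s{\left(n,f \right)} = \frac{27 f}{29} - 2 = -2 + \frac{27 f}{29}$)
$\sqrt{-3563 + s{\left(40,u \right)}} = \sqrt{-3563 + \left(-2 + \frac{27}{29} \cdot 9\right)} = \sqrt{-3563 + \left(-2 + \frac{243}{29}\right)} = \sqrt{-3563 + \frac{185}{29}} = \sqrt{- \frac{103142}{29}} = \frac{i \sqrt{2991118}}{29}$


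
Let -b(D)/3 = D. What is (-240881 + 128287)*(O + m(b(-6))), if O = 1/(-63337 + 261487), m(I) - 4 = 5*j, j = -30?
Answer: 1628666524003/99075 ≈ 1.6439e+7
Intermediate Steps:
b(D) = -3*D
m(I) = -146 (m(I) = 4 + 5*(-30) = 4 - 150 = -146)
O = 1/198150 ≈ 5.0467e-6
(-240881 + 128287)*(O + m(b(-6))) = (-240881 + 128287)*(1/198150 - 146) = -112594*(-28929899/198150) = 1628666524003/99075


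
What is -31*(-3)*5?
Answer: 465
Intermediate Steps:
-31*(-3)*5 = 93*5 = 465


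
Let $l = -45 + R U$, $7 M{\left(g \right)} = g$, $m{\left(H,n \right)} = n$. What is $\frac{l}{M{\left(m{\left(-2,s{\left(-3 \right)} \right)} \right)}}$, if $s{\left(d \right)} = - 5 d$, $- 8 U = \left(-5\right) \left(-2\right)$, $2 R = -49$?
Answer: $- \frac{161}{24} \approx -6.7083$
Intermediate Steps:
$R = - \frac{49}{2}$ ($R = \frac{1}{2} \left(-49\right) = - \frac{49}{2} \approx -24.5$)
$U = - \frac{5}{4}$ ($U = - \frac{\left(-5\right) \left(-2\right)}{8} = \left(- \frac{1}{8}\right) 10 = - \frac{5}{4} \approx -1.25$)
$M{\left(g \right)} = \frac{g}{7}$
$l = - \frac{115}{8}$ ($l = -45 - - \frac{245}{8} = -45 + \frac{245}{8} = - \frac{115}{8} \approx -14.375$)
$\frac{l}{M{\left(m{\left(-2,s{\left(-3 \right)} \right)} \right)}} = - \frac{115}{8 \frac{\left(-5\right) \left(-3\right)}{7}} = - \frac{115}{8 \cdot \frac{1}{7} \cdot 15} = - \frac{115}{8 \cdot \frac{15}{7}} = \left(- \frac{115}{8}\right) \frac{7}{15} = - \frac{161}{24}$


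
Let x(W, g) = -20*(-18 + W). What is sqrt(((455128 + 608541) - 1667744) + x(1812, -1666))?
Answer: I*sqrt(639955) ≈ 799.97*I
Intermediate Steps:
x(W, g) = 360 - 20*W
sqrt(((455128 + 608541) - 1667744) + x(1812, -1666)) = sqrt(((455128 + 608541) - 1667744) + (360 - 20*1812)) = sqrt((1063669 - 1667744) + (360 - 36240)) = sqrt(-604075 - 35880) = sqrt(-639955) = I*sqrt(639955)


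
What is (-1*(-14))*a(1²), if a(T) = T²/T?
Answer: 14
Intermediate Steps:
a(T) = T
(-1*(-14))*a(1²) = -1*(-14)*1² = 14*1 = 14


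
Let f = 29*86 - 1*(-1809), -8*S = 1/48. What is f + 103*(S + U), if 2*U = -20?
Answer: 1256729/384 ≈ 3272.7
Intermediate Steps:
S = -1/384 (S = -1/8/48 = -1/8*1/48 = -1/384 ≈ -0.0026042)
U = -10 (U = (1/2)*(-20) = -10)
f = 4303 (f = 2494 + 1809 = 4303)
f + 103*(S + U) = 4303 + 103*(-1/384 - 10) = 4303 + 103*(-3841/384) = 4303 - 395623/384 = 1256729/384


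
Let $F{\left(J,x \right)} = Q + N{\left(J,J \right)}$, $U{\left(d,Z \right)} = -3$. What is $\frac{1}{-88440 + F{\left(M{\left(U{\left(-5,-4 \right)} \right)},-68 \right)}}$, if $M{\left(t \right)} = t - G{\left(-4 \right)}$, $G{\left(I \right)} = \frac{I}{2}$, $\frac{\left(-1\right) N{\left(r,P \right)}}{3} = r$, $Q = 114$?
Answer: $- \frac{1}{88323} \approx -1.1322 \cdot 10^{-5}$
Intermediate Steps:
$N{\left(r,P \right)} = - 3 r$
$G{\left(I \right)} = \frac{I}{2}$ ($G{\left(I \right)} = I \frac{1}{2} = \frac{I}{2}$)
$M{\left(t \right)} = 2 + t$ ($M{\left(t \right)} = t - \frac{1}{2} \left(-4\right) = t - -2 = t + 2 = 2 + t$)
$F{\left(J,x \right)} = 114 - 3 J$
$\frac{1}{-88440 + F{\left(M{\left(U{\left(-5,-4 \right)} \right)},-68 \right)}} = \frac{1}{-88440 + \left(114 - 3 \left(2 - 3\right)\right)} = \frac{1}{-88440 + \left(114 - -3\right)} = \frac{1}{-88440 + \left(114 + 3\right)} = \frac{1}{-88440 + 117} = \frac{1}{-88323} = - \frac{1}{88323}$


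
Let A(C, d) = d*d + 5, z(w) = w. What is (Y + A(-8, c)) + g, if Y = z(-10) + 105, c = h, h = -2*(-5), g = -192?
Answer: 8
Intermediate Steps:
h = 10
c = 10
A(C, d) = 5 + d² (A(C, d) = d² + 5 = 5 + d²)
Y = 95 (Y = -10 + 105 = 95)
(Y + A(-8, c)) + g = (95 + (5 + 10²)) - 192 = (95 + (5 + 100)) - 192 = (95 + 105) - 192 = 200 - 192 = 8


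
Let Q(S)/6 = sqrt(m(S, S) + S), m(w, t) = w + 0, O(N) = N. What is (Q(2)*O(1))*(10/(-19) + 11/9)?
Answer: 476/57 ≈ 8.3509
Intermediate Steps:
m(w, t) = w
Q(S) = 6*sqrt(2)*sqrt(S) (Q(S) = 6*sqrt(S + S) = 6*sqrt(2*S) = 6*(sqrt(2)*sqrt(S)) = 6*sqrt(2)*sqrt(S))
(Q(2)*O(1))*(10/(-19) + 11/9) = ((6*sqrt(2)*sqrt(2))*1)*(10/(-19) + 11/9) = (12*1)*(10*(-1/19) + 11*(1/9)) = 12*(-10/19 + 11/9) = 12*(119/171) = 476/57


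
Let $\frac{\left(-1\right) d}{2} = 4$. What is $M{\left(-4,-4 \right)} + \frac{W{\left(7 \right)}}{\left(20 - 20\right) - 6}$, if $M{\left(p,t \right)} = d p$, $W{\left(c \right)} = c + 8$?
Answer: $\frac{59}{2} \approx 29.5$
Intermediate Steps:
$d = -8$ ($d = \left(-2\right) 4 = -8$)
$W{\left(c \right)} = 8 + c$
$M{\left(p,t \right)} = - 8 p$
$M{\left(-4,-4 \right)} + \frac{W{\left(7 \right)}}{\left(20 - 20\right) - 6} = \left(-8\right) \left(-4\right) + \frac{8 + 7}{\left(20 - 20\right) - 6} = 32 + \frac{15}{0 - 6} = 32 + \frac{15}{-6} = 32 + 15 \left(- \frac{1}{6}\right) = 32 - \frac{5}{2} = \frac{59}{2}$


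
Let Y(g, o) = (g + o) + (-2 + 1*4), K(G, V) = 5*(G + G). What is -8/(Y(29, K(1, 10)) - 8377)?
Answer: 1/1042 ≈ 0.00095969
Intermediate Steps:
K(G, V) = 10*G (K(G, V) = 5*(2*G) = 10*G)
Y(g, o) = 2 + g + o (Y(g, o) = (g + o) + (-2 + 4) = (g + o) + 2 = 2 + g + o)
-8/(Y(29, K(1, 10)) - 8377) = -8/((2 + 29 + 10*1) - 8377) = -8/((2 + 29 + 10) - 8377) = -8/(41 - 8377) = -8/(-8336) = -1/8336*(-8) = 1/1042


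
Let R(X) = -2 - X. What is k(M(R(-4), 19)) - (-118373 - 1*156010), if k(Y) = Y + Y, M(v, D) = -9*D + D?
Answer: 274079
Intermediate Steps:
M(v, D) = -8*D
k(Y) = 2*Y
k(M(R(-4), 19)) - (-118373 - 1*156010) = 2*(-8*19) - (-118373 - 1*156010) = 2*(-152) - (-118373 - 156010) = -304 - 1*(-274383) = -304 + 274383 = 274079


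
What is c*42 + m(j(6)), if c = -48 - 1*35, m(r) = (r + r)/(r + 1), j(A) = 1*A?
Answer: -24390/7 ≈ -3484.3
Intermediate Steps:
j(A) = A
m(r) = 2*r/(1 + r) (m(r) = (2*r)/(1 + r) = 2*r/(1 + r))
c = -83 (c = -48 - 35 = -83)
c*42 + m(j(6)) = -83*42 + 2*6/(1 + 6) = -3486 + 2*6/7 = -3486 + 2*6*(⅐) = -3486 + 12/7 = -24390/7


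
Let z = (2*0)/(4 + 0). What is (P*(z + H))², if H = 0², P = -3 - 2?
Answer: 0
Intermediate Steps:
P = -5
z = 0 (z = 0/4 = 0*(¼) = 0)
H = 0
(P*(z + H))² = (-5*(0 + 0))² = (-5*0)² = 0² = 0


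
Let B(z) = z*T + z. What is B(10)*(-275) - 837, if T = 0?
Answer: -3587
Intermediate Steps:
B(z) = z (B(z) = z*0 + z = 0 + z = z)
B(10)*(-275) - 837 = 10*(-275) - 837 = -2750 - 837 = -3587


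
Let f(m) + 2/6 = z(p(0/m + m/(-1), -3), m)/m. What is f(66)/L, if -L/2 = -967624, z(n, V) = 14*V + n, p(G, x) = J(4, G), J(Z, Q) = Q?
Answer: 19/2902872 ≈ 6.5452e-6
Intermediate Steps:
p(G, x) = G
z(n, V) = n + 14*V
L = 1935248 (L = -2*(-967624) = 1935248)
f(m) = 38/3 (f(m) = -⅓ + ((0/m + m/(-1)) + 14*m)/m = -⅓ + ((0 + m*(-1)) + 14*m)/m = -⅓ + ((0 - m) + 14*m)/m = -⅓ + (-m + 14*m)/m = -⅓ + (13*m)/m = -⅓ + 13 = 38/3)
f(66)/L = (38/3)/1935248 = (38/3)*(1/1935248) = 19/2902872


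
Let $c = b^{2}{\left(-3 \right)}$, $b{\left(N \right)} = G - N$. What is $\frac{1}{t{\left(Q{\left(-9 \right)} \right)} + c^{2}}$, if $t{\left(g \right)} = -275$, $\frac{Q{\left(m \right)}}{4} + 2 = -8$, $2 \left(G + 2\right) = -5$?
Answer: $- \frac{16}{4319} \approx -0.0037046$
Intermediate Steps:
$G = - \frac{9}{2}$ ($G = -2 + \frac{1}{2} \left(-5\right) = -2 - \frac{5}{2} = - \frac{9}{2} \approx -4.5$)
$Q{\left(m \right)} = -40$ ($Q{\left(m \right)} = -8 + 4 \left(-8\right) = -8 - 32 = -40$)
$b{\left(N \right)} = - \frac{9}{2} - N$
$c = \frac{9}{4}$ ($c = \left(- \frac{9}{2} - -3\right)^{2} = \left(- \frac{9}{2} + 3\right)^{2} = \left(- \frac{3}{2}\right)^{2} = \frac{9}{4} \approx 2.25$)
$\frac{1}{t{\left(Q{\left(-9 \right)} \right)} + c^{2}} = \frac{1}{-275 + \left(\frac{9}{4}\right)^{2}} = \frac{1}{-275 + \frac{81}{16}} = \frac{1}{- \frac{4319}{16}} = - \frac{16}{4319}$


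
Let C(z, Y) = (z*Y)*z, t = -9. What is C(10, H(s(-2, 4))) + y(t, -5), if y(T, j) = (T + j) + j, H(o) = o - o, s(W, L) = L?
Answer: -19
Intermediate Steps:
H(o) = 0
y(T, j) = T + 2*j
C(z, Y) = Y*z² (C(z, Y) = (Y*z)*z = Y*z²)
C(10, H(s(-2, 4))) + y(t, -5) = 0*10² + (-9 + 2*(-5)) = 0*100 + (-9 - 10) = 0 - 19 = -19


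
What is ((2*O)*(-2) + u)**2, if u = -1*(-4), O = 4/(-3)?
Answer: 784/9 ≈ 87.111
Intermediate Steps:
O = -4/3 (O = 4*(-1/3) = -4/3 ≈ -1.3333)
u = 4
((2*O)*(-2) + u)**2 = ((2*(-4/3))*(-2) + 4)**2 = (-8/3*(-2) + 4)**2 = (16/3 + 4)**2 = (28/3)**2 = 784/9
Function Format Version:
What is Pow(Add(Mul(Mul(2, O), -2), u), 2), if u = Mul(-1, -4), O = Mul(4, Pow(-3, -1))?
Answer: Rational(784, 9) ≈ 87.111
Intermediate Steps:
O = Rational(-4, 3) (O = Mul(4, Rational(-1, 3)) = Rational(-4, 3) ≈ -1.3333)
u = 4
Pow(Add(Mul(Mul(2, O), -2), u), 2) = Pow(Add(Mul(Mul(2, Rational(-4, 3)), -2), 4), 2) = Pow(Add(Mul(Rational(-8, 3), -2), 4), 2) = Pow(Add(Rational(16, 3), 4), 2) = Pow(Rational(28, 3), 2) = Rational(784, 9)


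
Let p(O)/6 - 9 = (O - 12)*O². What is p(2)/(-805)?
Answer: 186/805 ≈ 0.23106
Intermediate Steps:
p(O) = 54 + 6*O²*(-12 + O) (p(O) = 54 + 6*((O - 12)*O²) = 54 + 6*((-12 + O)*O²) = 54 + 6*(O²*(-12 + O)) = 54 + 6*O²*(-12 + O))
p(2)/(-805) = (54 - 72*2² + 6*2³)/(-805) = (54 - 72*4 + 6*8)*(-1/805) = (54 - 288 + 48)*(-1/805) = -186*(-1/805) = 186/805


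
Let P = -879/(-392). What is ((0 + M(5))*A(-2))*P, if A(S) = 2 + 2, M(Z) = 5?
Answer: 4395/98 ≈ 44.847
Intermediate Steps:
A(S) = 4
P = 879/392 (P = -879*(-1/392) = 879/392 ≈ 2.2423)
((0 + M(5))*A(-2))*P = ((0 + 5)*4)*(879/392) = (5*4)*(879/392) = 20*(879/392) = 4395/98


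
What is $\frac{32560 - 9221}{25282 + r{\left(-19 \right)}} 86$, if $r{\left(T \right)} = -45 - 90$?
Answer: $\frac{2007154}{25147} \approx 79.817$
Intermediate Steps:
$r{\left(T \right)} = -135$ ($r{\left(T \right)} = -45 - 90 = -135$)
$\frac{32560 - 9221}{25282 + r{\left(-19 \right)}} 86 = \frac{32560 - 9221}{25282 - 135} \cdot 86 = \frac{23339}{25147} \cdot 86 = \frac{2007154}{25147}$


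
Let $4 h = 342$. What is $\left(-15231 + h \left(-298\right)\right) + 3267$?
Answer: $-37443$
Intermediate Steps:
$h = \frac{171}{2}$ ($h = \frac{1}{4} \cdot 342 = \frac{171}{2} \approx 85.5$)
$\left(-15231 + h \left(-298\right)\right) + 3267 = \left(-15231 + \frac{171}{2} \left(-298\right)\right) + 3267 = \left(-15231 - 25479\right) + 3267 = -40710 + 3267 = -37443$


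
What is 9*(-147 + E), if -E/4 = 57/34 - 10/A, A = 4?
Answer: -21987/17 ≈ -1293.4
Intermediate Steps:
E = 56/17 (E = -4*(57/34 - 10/4) = -4*(57*(1/34) - 10*1/4) = -4*(57/34 - 5/2) = -4*(-14/17) = 56/17 ≈ 3.2941)
9*(-147 + E) = 9*(-147 + 56/17) = 9*(-2443/17) = -21987/17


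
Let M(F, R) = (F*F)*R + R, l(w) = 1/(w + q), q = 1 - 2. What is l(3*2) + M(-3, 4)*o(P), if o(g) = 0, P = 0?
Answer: ⅕ ≈ 0.20000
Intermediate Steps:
q = -1
l(w) = 1/(-1 + w) (l(w) = 1/(w - 1) = 1/(-1 + w))
M(F, R) = R + R*F² (M(F, R) = F²*R + R = R*F² + R = R + R*F²)
l(3*2) + M(-3, 4)*o(P) = 1/(-1 + 3*2) + (4*(1 + (-3)²))*0 = 1/(-1 + 6) + (4*(1 + 9))*0 = 1/5 + (4*10)*0 = ⅕ + 40*0 = ⅕ + 0 = ⅕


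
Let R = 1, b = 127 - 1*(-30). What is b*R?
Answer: 157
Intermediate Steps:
b = 157 (b = 127 + 30 = 157)
b*R = 157*1 = 157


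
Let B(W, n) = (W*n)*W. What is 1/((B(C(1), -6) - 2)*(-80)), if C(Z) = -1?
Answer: 1/640 ≈ 0.0015625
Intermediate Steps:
B(W, n) = n*W**2
1/((B(C(1), -6) - 2)*(-80)) = 1/((-6*(-1)**2 - 2)*(-80)) = 1/((-6*1 - 2)*(-80)) = 1/((-6 - 2)*(-80)) = 1/(-8*(-80)) = 1/640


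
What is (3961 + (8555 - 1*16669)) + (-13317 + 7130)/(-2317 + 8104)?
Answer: -24039598/5787 ≈ -4154.1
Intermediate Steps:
(3961 + (8555 - 1*16669)) + (-13317 + 7130)/(-2317 + 8104) = (3961 + (8555 - 16669)) - 6187/5787 = (3961 - 8114) - 6187*1/5787 = -4153 - 6187/5787 = -24039598/5787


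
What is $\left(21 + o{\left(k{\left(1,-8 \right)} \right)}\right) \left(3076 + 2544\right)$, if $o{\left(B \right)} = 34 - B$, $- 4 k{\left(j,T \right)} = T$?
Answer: $297860$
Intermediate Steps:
$k{\left(j,T \right)} = - \frac{T}{4}$
$\left(21 + o{\left(k{\left(1,-8 \right)} \right)}\right) \left(3076 + 2544\right) = \left(21 + \left(34 - \left(- \frac{1}{4}\right) \left(-8\right)\right)\right) \left(3076 + 2544\right) = \left(21 + \left(34 - 2\right)\right) 5620 = \left(21 + 32\right) 5620 = 53 \cdot 5620 = 297860$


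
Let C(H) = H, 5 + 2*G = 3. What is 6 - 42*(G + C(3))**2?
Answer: -162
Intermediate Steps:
G = -1 (G = -5/2 + (1/2)*3 = -5/2 + 3/2 = -1)
6 - 42*(G + C(3))**2 = 6 - 42*(-1 + 3)**2 = 6 - 42*2**2 = 6 - 42*4 = 6 - 168 = -162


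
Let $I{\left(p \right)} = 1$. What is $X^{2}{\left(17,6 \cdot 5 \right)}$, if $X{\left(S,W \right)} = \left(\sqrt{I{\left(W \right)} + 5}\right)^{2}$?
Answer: $36$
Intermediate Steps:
$X{\left(S,W \right)} = 6$ ($X{\left(S,W \right)} = \left(\sqrt{1 + 5}\right)^{2} = \left(\sqrt{6}\right)^{2} = 6$)
$X^{2}{\left(17,6 \cdot 5 \right)} = 6^{2} = 36$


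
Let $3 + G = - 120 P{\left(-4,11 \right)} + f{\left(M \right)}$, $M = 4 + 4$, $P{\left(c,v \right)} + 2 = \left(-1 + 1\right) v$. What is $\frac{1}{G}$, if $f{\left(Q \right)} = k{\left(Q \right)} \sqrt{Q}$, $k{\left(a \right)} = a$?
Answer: $\frac{237}{55657} - \frac{16 \sqrt{2}}{55657} \approx 0.0038517$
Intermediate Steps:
$P{\left(c,v \right)} = -2$ ($P{\left(c,v \right)} = -2 + \left(-1 + 1\right) v = -2 + 0 v = -2 + 0 = -2$)
$M = 8$
$f{\left(Q \right)} = Q^{\frac{3}{2}}$ ($f{\left(Q \right)} = Q \sqrt{Q} = Q^{\frac{3}{2}}$)
$G = 237 + 16 \sqrt{2}$ ($G = -3 + \left(\left(-120\right) \left(-2\right) + 8^{\frac{3}{2}}\right) = -3 + \left(240 + 16 \sqrt{2}\right) = 237 + 16 \sqrt{2} \approx 259.63$)
$\frac{1}{G} = \frac{1}{237 + 16 \sqrt{2}}$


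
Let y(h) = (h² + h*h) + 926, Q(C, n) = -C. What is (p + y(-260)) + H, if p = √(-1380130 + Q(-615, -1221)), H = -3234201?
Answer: -3098075 + I*√1379515 ≈ -3.0981e+6 + 1174.5*I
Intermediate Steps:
y(h) = 926 + 2*h² (y(h) = (h² + h²) + 926 = 2*h² + 926 = 926 + 2*h²)
p = I*√1379515 (p = √(-1380130 - 1*(-615)) = √(-1380130 + 615) = √(-1379515) = I*√1379515 ≈ 1174.5*I)
(p + y(-260)) + H = (I*√1379515 + (926 + 2*(-260)²)) - 3234201 = (I*√1379515 + (926 + 2*67600)) - 3234201 = (I*√1379515 + (926 + 135200)) - 3234201 = (I*√1379515 + 136126) - 3234201 = (136126 + I*√1379515) - 3234201 = -3098075 + I*√1379515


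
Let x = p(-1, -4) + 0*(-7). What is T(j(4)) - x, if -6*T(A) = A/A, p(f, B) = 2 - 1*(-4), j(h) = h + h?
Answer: -37/6 ≈ -6.1667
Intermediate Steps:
j(h) = 2*h
p(f, B) = 6 (p(f, B) = 2 + 4 = 6)
T(A) = -1/6 (T(A) = -A/(6*A) = -1/6*1 = -1/6)
x = 6 (x = 6 + 0*(-7) = 6 + 0 = 6)
T(j(4)) - x = -1/6 - 1*6 = -1/6 - 6 = -37/6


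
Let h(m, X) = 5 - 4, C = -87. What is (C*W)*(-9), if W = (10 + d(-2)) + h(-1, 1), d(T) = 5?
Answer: 12528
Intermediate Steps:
h(m, X) = 1
W = 16 (W = (10 + 5) + 1 = 15 + 1 = 16)
(C*W)*(-9) = -87*16*(-9) = -1392*(-9) = 12528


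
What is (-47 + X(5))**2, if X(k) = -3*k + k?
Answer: 3249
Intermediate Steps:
X(k) = -2*k
(-47 + X(5))**2 = (-47 - 2*5)**2 = (-47 - 10)**2 = (-57)**2 = 3249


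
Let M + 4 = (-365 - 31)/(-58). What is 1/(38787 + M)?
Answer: 29/1124905 ≈ 2.5780e-5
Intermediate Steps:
M = 82/29 (M = -4 + (-365 - 31)/(-58) = -4 - 396*(-1/58) = -4 + 198/29 = 82/29 ≈ 2.8276)
1/(38787 + M) = 1/(38787 + 82/29) = 1/(1124905/29) = 29/1124905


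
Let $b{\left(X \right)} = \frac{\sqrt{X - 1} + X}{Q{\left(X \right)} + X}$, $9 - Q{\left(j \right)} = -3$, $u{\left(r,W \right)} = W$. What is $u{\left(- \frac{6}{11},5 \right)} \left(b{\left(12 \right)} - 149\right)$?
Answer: $- \frac{1485}{2} + \frac{5 \sqrt{11}}{24} \approx -741.81$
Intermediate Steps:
$Q{\left(j \right)} = 12$ ($Q{\left(j \right)} = 9 - -3 = 9 + 3 = 12$)
$b{\left(X \right)} = \frac{X + \sqrt{-1 + X}}{12 + X}$ ($b{\left(X \right)} = \frac{\sqrt{X - 1} + X}{12 + X} = \frac{\sqrt{-1 + X} + X}{12 + X} = \frac{X + \sqrt{-1 + X}}{12 + X}$)
$u{\left(- \frac{6}{11},5 \right)} \left(b{\left(12 \right)} - 149\right) = 5 \left(\frac{12 + \sqrt{-1 + 12}}{12 + 12} - 149\right) = 5 \left(\frac{12 + \sqrt{11}}{24} - 149\right) = 5 \left(\left(\frac{1}{2} + \frac{\sqrt{11}}{24}\right) - 149\right) = 5 \left(- \frac{297}{2} + \frac{\sqrt{11}}{24}\right) = - \frac{1485}{2} + \frac{5 \sqrt{11}}{24}$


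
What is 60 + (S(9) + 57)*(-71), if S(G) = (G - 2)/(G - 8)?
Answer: -4484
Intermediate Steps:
S(G) = (-2 + G)/(-8 + G)
60 + (S(9) + 57)*(-71) = 60 + ((-2 + 9)/(-8 + 9) + 57)*(-71) = 60 + (7/1 + 57)*(-71) = 60 + (1*7 + 57)*(-71) = 60 + (7 + 57)*(-71) = 60 + 64*(-71) = 60 - 4544 = -4484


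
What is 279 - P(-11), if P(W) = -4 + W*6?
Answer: 349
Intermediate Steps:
P(W) = -4 + 6*W
279 - P(-11) = 279 - (-4 + 6*(-11)) = 279 - (-4 - 66) = 279 - 1*(-70) = 279 + 70 = 349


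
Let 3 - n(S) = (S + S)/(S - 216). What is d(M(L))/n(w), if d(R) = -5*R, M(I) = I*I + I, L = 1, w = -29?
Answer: -2450/677 ≈ -3.6189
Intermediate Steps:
n(S) = 3 - 2*S/(-216 + S) (n(S) = 3 - (S + S)/(S - 216) = 3 - 2*S/(-216 + S))
M(I) = I + I² (M(I) = I² + I = I + I²)
d(M(L))/n(w) = (-5*(1 + 1))/(((-648 - 29)/(-216 - 29))) = (-5*2)/((-677/(-245))) = (-5*2)/((-1/245*(-677))) = -10/677/245 = -10*245/677 = -2450/677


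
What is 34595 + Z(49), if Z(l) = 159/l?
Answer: 1695314/49 ≈ 34598.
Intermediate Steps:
34595 + Z(49) = 34595 + 159/49 = 1695314/49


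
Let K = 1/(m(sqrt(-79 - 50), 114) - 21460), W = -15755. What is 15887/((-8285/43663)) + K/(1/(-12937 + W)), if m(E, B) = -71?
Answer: -4978419641597/59461445 ≈ -83725.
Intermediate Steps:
K = -1/21531 (K = 1/(-71 - 21460) = 1/(-21531) = -1/21531 ≈ -4.6445e-5)
15887/((-8285/43663)) + K/(1/(-12937 + W)) = 15887/((-8285/43663)) - 1/(21531*(1/(-12937 - 15755))) = 15887/((-8285*1/43663)) - 1/(21531*(1/(-28692))) = 15887/(-8285/43663) - 1/(21531*(-1/28692)) = 15887*(-43663/8285) - 1/21531*(-28692) = -693674081/8285 + 9564/7177 = -4978419641597/59461445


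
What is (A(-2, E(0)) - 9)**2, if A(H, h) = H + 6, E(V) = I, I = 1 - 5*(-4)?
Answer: 25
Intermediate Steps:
I = 21 (I = 1 + 20 = 21)
E(V) = 21
A(H, h) = 6 + H
(A(-2, E(0)) - 9)**2 = ((6 - 2) - 9)**2 = (4 - 9)**2 = (-5)**2 = 25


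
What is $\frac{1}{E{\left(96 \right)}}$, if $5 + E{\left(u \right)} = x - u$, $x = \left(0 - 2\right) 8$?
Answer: $- \frac{1}{117} \approx -0.008547$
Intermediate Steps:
$x = -16$ ($x = \left(-2\right) 8 = -16$)
$E{\left(u \right)} = -21 - u$ ($E{\left(u \right)} = -5 - \left(16 + u\right) = -21 - u$)
$\frac{1}{E{\left(96 \right)}} = \frac{1}{-21 - 96} = \frac{1}{-117} = - \frac{1}{117}$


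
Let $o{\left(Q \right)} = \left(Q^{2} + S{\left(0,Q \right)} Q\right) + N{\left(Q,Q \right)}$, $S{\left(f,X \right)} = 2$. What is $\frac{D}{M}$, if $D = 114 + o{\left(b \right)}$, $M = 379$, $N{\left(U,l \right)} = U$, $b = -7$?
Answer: $\frac{142}{379} \approx 0.37467$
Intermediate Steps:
$o{\left(Q \right)} = Q^{2} + 3 Q$ ($o{\left(Q \right)} = \left(Q^{2} + 2 Q\right) + Q = Q^{2} + 3 Q$)
$D = 142$ ($D = 114 - 7 \left(3 - 7\right) = 114 - -28 = 114 + 28 = 142$)
$\frac{D}{M} = \frac{142}{379}$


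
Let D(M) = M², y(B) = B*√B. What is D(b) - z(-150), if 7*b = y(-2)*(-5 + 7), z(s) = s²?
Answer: -1102532/49 ≈ -22501.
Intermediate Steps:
y(B) = B^(3/2)
b = -4*I*√2/7 (b = ((-2)^(3/2)*(-5 + 7))/7 = (-2*I*√2*2)/7 = (-4*I*√2)/7 = -4*I*√2/7 ≈ -0.80812*I)
D(b) - z(-150) = (-4*I*√2/7)² - 1*(-150)² = -32/49 - 1*22500 = -32/49 - 22500 = -1102532/49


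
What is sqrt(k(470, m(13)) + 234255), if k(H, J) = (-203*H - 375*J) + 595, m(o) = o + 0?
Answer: sqrt(134565) ≈ 366.83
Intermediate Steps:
m(o) = o
k(H, J) = 595 - 375*J - 203*H (k(H, J) = (-375*J - 203*H) + 595 = 595 - 375*J - 203*H)
sqrt(k(470, m(13)) + 234255) = sqrt((595 - 375*13 - 203*470) + 234255) = sqrt((595 - 4875 - 95410) + 234255) = sqrt(-99690 + 234255) = sqrt(134565)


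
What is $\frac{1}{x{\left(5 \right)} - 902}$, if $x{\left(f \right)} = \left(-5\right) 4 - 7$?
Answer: $- \frac{1}{929} \approx -0.0010764$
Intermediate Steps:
$x{\left(f \right)} = -27$ ($x{\left(f \right)} = -20 - 7 = -27$)
$\frac{1}{x{\left(5 \right)} - 902} = \frac{1}{-27 - 902} = \frac{1}{-929} = - \frac{1}{929}$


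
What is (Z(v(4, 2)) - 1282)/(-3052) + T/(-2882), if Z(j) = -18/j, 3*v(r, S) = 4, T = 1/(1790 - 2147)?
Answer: 27202231/64084152 ≈ 0.42448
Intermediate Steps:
T = -1/357 (T = 1/(-357) = -1/357 ≈ -0.0028011)
v(r, S) = 4/3 (v(r, S) = (1/3)*4 = 4/3)
(Z(v(4, 2)) - 1282)/(-3052) + T/(-2882) = (-18/4/3 - 1282)/(-3052) - 1/357/(-2882) = (-18*3/4 - 1282)*(-1/3052) - 1/357*(-1/2882) = (-27/2 - 1282)*(-1/3052) + 1/1028874 = -2591/2*(-1/3052) + 1/1028874 = 2591/6104 + 1/1028874 = 27202231/64084152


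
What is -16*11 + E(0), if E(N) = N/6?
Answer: -176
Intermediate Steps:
E(N) = N/6 (E(N) = N*(1/6) = N/6)
-16*11 + E(0) = -16*11 + (1/6)*0 = -176 + 0 = -176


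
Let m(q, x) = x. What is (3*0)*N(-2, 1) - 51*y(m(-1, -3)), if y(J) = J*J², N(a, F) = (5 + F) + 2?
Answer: 1377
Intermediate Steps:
N(a, F) = 7 + F
y(J) = J³
(3*0)*N(-2, 1) - 51*y(m(-1, -3)) = (3*0)*(7 + 1) - 51*(-3)³ = 0*8 - 51*(-27) = 0 + 1377 = 1377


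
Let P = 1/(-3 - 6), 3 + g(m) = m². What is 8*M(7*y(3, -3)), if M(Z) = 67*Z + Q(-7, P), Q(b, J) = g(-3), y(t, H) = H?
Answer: -11208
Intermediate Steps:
g(m) = -3 + m²
P = -⅑ (P = 1/(-9) = -⅑ ≈ -0.11111)
Q(b, J) = 6 (Q(b, J) = -3 + (-3)² = -3 + 9 = 6)
M(Z) = 6 + 67*Z (M(Z) = 67*Z + 6 = 6 + 67*Z)
8*M(7*y(3, -3)) = 8*(6 + 67*(7*(-3))) = 8*(6 + 67*(-21)) = 8*(6 - 1407) = 8*(-1401) = -11208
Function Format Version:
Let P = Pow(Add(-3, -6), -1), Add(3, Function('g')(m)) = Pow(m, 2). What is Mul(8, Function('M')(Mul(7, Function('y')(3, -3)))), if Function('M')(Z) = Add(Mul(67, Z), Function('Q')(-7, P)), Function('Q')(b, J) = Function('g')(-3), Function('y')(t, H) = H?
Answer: -11208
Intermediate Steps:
Function('g')(m) = Add(-3, Pow(m, 2))
P = Rational(-1, 9) (P = Pow(-9, -1) = Rational(-1, 9) ≈ -0.11111)
Function('Q')(b, J) = 6 (Function('Q')(b, J) = Add(-3, Pow(-3, 2)) = Add(-3, 9) = 6)
Function('M')(Z) = Add(6, Mul(67, Z)) (Function('M')(Z) = Add(Mul(67, Z), 6) = Add(6, Mul(67, Z)))
Mul(8, Function('M')(Mul(7, Function('y')(3, -3)))) = Mul(8, Add(6, Mul(67, Mul(7, -3)))) = Mul(8, Add(6, Mul(67, -21))) = Mul(8, Add(6, -1407)) = Mul(8, -1401) = -11208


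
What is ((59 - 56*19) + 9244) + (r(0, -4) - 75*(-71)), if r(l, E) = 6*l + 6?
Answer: 13570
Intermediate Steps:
r(l, E) = 6 + 6*l
((59 - 56*19) + 9244) + (r(0, -4) - 75*(-71)) = ((59 - 56*19) + 9244) + ((6 + 6*0) - 75*(-71)) = ((59 - 1064) + 9244) + ((6 + 0) + 5325) = (-1005 + 9244) + (6 + 5325) = 8239 + 5331 = 13570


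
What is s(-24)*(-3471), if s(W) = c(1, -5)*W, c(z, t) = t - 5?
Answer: -833040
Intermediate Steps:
c(z, t) = -5 + t
s(W) = -10*W (s(W) = (-5 - 5)*W = -10*W)
s(-24)*(-3471) = -10*(-24)*(-3471) = 240*(-3471) = -833040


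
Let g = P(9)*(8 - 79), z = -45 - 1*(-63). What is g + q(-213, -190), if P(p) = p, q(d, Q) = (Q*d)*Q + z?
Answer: -7689921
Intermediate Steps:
z = 18 (z = -45 + 63 = 18)
q(d, Q) = 18 + d*Q² (q(d, Q) = (Q*d)*Q + 18 = d*Q² + 18 = 18 + d*Q²)
g = -639 (g = 9*(8 - 79) = 9*(-71) = -639)
g + q(-213, -190) = -639 + (18 - 213*(-190)²) = -639 + (18 - 213*36100) = -639 + (18 - 7689300) = -639 - 7689282 = -7689921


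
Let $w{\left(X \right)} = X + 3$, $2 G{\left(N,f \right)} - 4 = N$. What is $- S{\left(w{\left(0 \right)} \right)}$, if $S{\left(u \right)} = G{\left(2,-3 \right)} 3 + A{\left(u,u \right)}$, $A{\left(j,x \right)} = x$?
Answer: $-12$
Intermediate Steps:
$G{\left(N,f \right)} = 2 + \frac{N}{2}$
$w{\left(X \right)} = 3 + X$
$S{\left(u \right)} = 9 + u$ ($S{\left(u \right)} = \left(2 + \frac{1}{2} \cdot 2\right) 3 + u = \left(2 + 1\right) 3 + u = 3 \cdot 3 + u = 9 + u$)
$- S{\left(w{\left(0 \right)} \right)} = - (9 + \left(3 + 0\right)) = - (9 + 3) = \left(-1\right) 12 = -12$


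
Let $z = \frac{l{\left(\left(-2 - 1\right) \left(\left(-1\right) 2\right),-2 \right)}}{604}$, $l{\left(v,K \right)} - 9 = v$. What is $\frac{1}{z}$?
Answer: $\frac{604}{15} \approx 40.267$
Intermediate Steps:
$l{\left(v,K \right)} = 9 + v$
$z = \frac{15}{604}$ ($z = \frac{9 + \left(-2 - 1\right) \left(\left(-1\right) 2\right)}{604} = \left(9 - -6\right) \frac{1}{604} = \left(9 + 6\right) \frac{1}{604} = 15 \cdot \frac{1}{604} = \frac{15}{604} \approx 0.024834$)
$\frac{1}{z} = \frac{1}{\frac{15}{604}} = \frac{604}{15}$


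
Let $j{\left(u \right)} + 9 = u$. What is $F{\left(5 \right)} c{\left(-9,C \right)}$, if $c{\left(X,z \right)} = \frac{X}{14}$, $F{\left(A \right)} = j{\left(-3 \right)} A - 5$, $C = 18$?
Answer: $\frac{585}{14} \approx 41.786$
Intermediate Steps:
$j{\left(u \right)} = -9 + u$
$F{\left(A \right)} = -5 - 12 A$ ($F{\left(A \right)} = \left(-9 - 3\right) A - 5 = - 12 A - 5 = -5 - 12 A$)
$c{\left(X,z \right)} = \frac{X}{14}$ ($c{\left(X,z \right)} = X \frac{1}{14} = \frac{X}{14}$)
$F{\left(5 \right)} c{\left(-9,C \right)} = \left(-5 - 60\right) \frac{1}{14} \left(-9\right) = \left(-5 - 60\right) \left(- \frac{9}{14}\right) = \left(-65\right) \left(- \frac{9}{14}\right) = \frac{585}{14}$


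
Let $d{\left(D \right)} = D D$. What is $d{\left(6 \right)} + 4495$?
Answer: $4531$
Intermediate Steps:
$d{\left(D \right)} = D^{2}$
$d{\left(6 \right)} + 4495 = 6^{2} + 4495 = 36 + 4495 = 4531$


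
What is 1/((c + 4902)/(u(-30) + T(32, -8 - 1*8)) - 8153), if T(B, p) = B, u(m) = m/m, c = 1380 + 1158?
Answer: -11/87203 ≈ -0.00012614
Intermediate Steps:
c = 2538
u(m) = 1
1/((c + 4902)/(u(-30) + T(32, -8 - 1*8)) - 8153) = 1/((2538 + 4902)/(1 + 32) - 8153) = 1/(7440/33 - 8153) = 1/(7440*(1/33) - 8153) = 1/(2480/11 - 8153) = 1/(-87203/11) = -11/87203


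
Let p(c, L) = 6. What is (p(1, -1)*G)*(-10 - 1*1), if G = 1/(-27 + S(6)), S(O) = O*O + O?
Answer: -22/5 ≈ -4.4000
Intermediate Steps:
S(O) = O + O² (S(O) = O² + O = O + O²)
G = 1/15 (G = 1/(-27 + 6*(1 + 6)) = 1/(-27 + 6*7) = 1/(-27 + 42) = 1/15 ≈ 0.066667)
(p(1, -1)*G)*(-10 - 1*1) = (6*(1/15))*(-10 - 1*1) = 2*(-10 - 1)/5 = (⅖)*(-11) = -22/5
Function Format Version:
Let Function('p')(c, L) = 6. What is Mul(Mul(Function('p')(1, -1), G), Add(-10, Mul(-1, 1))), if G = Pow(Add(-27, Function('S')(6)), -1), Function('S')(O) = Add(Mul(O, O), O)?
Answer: Rational(-22, 5) ≈ -4.4000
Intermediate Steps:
Function('S')(O) = Add(O, Pow(O, 2)) (Function('S')(O) = Add(Pow(O, 2), O) = Add(O, Pow(O, 2)))
G = Rational(1, 15) (G = Pow(Add(-27, Mul(6, Add(1, 6))), -1) = Pow(Add(-27, Mul(6, 7)), -1) = Pow(Add(-27, 42), -1) = Pow(15, -1) = Rational(1, 15) ≈ 0.066667)
Mul(Mul(Function('p')(1, -1), G), Add(-10, Mul(-1, 1))) = Mul(Mul(6, Rational(1, 15)), Add(-10, Mul(-1, 1))) = Mul(Rational(2, 5), Add(-10, -1)) = Mul(Rational(2, 5), -11) = Rational(-22, 5)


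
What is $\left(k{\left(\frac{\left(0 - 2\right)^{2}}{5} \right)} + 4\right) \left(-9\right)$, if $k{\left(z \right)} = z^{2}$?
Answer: $- \frac{1044}{25} \approx -41.76$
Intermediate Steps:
$\left(k{\left(\frac{\left(0 - 2\right)^{2}}{5} \right)} + 4\right) \left(-9\right) = \left(\left(\frac{\left(0 - 2\right)^{2}}{5}\right)^{2} + 4\right) \left(-9\right) = \left(\left(\left(-2\right)^{2} \cdot \frac{1}{5}\right)^{2} + 4\right) \left(-9\right) = \left(\left(4 \cdot \frac{1}{5}\right)^{2} + 4\right) \left(-9\right) = \left(\left(\frac{4}{5}\right)^{2} + 4\right) \left(-9\right) = \left(\frac{16}{25} + 4\right) \left(-9\right) = \frac{116}{25} \left(-9\right) = - \frac{1044}{25}$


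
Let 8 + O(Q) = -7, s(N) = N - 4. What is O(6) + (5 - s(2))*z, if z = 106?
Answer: 727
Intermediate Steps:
s(N) = -4 + N
O(Q) = -15 (O(Q) = -8 - 7 = -15)
O(6) + (5 - s(2))*z = -15 + (5 - (-4 + 2))*106 = -15 + (5 - 1*(-2))*106 = -15 + (5 + 2)*106 = -15 + 7*106 = -15 + 742 = 727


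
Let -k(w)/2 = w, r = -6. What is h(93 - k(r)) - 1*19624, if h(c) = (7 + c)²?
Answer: -11880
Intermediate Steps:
k(w) = -2*w
h(93 - k(r)) - 1*19624 = (7 + (93 - (-2)*(-6)))² - 1*19624 = (7 + (93 - 1*12))² - 19624 = (7 + (93 - 12))² - 19624 = (7 + 81)² - 19624 = 88² - 19624 = 7744 - 19624 = -11880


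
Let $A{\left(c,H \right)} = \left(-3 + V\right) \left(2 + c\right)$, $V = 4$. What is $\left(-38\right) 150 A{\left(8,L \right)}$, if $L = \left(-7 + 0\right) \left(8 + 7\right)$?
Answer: $-57000$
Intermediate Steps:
$L = -105$ ($L = \left(-7\right) 15 = -105$)
$A{\left(c,H \right)} = 2 + c$ ($A{\left(c,H \right)} = \left(-3 + 4\right) \left(2 + c\right) = 1 \left(2 + c\right) = 2 + c$)
$\left(-38\right) 150 A{\left(8,L \right)} = \left(-38\right) 150 \left(2 + 8\right) = \left(-5700\right) 10 = -57000$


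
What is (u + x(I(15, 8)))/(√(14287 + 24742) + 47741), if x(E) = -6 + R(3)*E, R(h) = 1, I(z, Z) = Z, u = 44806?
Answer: 534794682/569791013 - 11202*√39029/569791013 ≈ 0.93470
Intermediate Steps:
x(E) = -6 + E (x(E) = -6 + 1*E = -6 + E)
(u + x(I(15, 8)))/(√(14287 + 24742) + 47741) = (44806 + (-6 + 8))/(√(14287 + 24742) + 47741) = (44806 + 2)/(√39029 + 47741) = 44808/(47741 + √39029)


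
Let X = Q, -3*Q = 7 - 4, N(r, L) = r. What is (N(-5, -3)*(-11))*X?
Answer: -55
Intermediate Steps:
Q = -1 (Q = -(7 - 4)/3 = -1/3*3 = -1)
X = -1
(N(-5, -3)*(-11))*X = -5*(-11)*(-1) = 55*(-1) = -55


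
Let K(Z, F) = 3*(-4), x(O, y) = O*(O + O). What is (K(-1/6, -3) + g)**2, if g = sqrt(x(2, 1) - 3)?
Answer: (12 - sqrt(5))**2 ≈ 95.334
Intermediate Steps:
x(O, y) = 2*O**2 (x(O, y) = O*(2*O) = 2*O**2)
K(Z, F) = -12
g = sqrt(5) (g = sqrt(2*2**2 - 3) = sqrt(2*4 - 3) = sqrt(8 - 3) = sqrt(5) ≈ 2.2361)
(K(-1/6, -3) + g)**2 = (-12 + sqrt(5))**2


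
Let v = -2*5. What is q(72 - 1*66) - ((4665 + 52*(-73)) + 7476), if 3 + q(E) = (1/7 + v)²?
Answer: -404291/49 ≈ -8250.8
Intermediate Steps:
v = -10
q(E) = 4614/49 (q(E) = -3 + (1/7 - 10)² = -3 + (⅐ - 10)² = -3 + (-69/7)² = -3 + 4761/49 = 4614/49)
q(72 - 1*66) - ((4665 + 52*(-73)) + 7476) = 4614/49 - ((4665 + 52*(-73)) + 7476) = 4614/49 - ((4665 - 3796) + 7476) = 4614/49 - (869 + 7476) = 4614/49 - 1*8345 = 4614/49 - 8345 = -404291/49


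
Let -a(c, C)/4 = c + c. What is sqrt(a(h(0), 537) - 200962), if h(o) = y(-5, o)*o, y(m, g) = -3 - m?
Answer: I*sqrt(200962) ≈ 448.29*I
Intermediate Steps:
h(o) = 2*o (h(o) = (-3 - 1*(-5))*o = (-3 + 5)*o = 2*o)
a(c, C) = -8*c (a(c, C) = -4*(c + c) = -8*c)
sqrt(a(h(0), 537) - 200962) = sqrt(-16*0 - 200962) = sqrt(-8*0 - 200962) = sqrt(0 - 200962) = sqrt(-200962) = I*sqrt(200962)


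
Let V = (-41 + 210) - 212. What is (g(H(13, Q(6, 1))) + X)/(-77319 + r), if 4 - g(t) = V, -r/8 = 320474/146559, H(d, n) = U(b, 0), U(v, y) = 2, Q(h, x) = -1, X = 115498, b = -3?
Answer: -2419165665/1619194159 ≈ -1.4941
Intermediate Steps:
H(d, n) = 2
V = -43 (V = 169 - 212 = -43)
r = -366256/20937 (r = -2563792/146559 = -8*45782/20937 = -366256/20937 ≈ -17.493)
g(t) = 47 (g(t) = 4 - 1*(-43) = 4 + 43 = 47)
(g(H(13, Q(6, 1))) + X)/(-77319 + r) = (47 + 115498)/(-77319 - 366256/20937) = 115545/(-1619194159/20937) = 115545*(-20937/1619194159) = -2419165665/1619194159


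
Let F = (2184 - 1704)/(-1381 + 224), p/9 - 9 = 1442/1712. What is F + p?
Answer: 87318645/990392 ≈ 88.166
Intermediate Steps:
p = 75825/856 (p = 81 + 9*(1442/1712) = 81 + 9*(1442*(1/1712)) = 81 + 9*(721/856) = 81 + 6489/856 = 75825/856 ≈ 88.581)
F = -480/1157 (F = 480/(-1157) = 480*(-1/1157) = -480/1157 ≈ -0.41487)
F + p = -480/1157 + 75825/856 = 87318645/990392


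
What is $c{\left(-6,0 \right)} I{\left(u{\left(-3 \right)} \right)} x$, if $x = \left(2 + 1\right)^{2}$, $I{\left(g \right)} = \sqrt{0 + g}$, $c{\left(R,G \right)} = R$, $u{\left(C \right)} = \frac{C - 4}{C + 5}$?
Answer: $- 27 i \sqrt{14} \approx - 101.02 i$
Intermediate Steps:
$u{\left(C \right)} = \frac{-4 + C}{5 + C}$
$I{\left(g \right)} = \sqrt{g}$
$x = 9$ ($x = 3^{2} = 9$)
$c{\left(-6,0 \right)} I{\left(u{\left(-3 \right)} \right)} x = - 6 \sqrt{\frac{-4 - 3}{5 - 3}} \cdot 9 = - 6 \sqrt{\frac{1}{2} \left(-7\right)} 9 = - 6 \sqrt{- \frac{7}{2}} \cdot 9 = - 6 \frac{i \sqrt{14}}{2} \cdot 9 = - 3 i \sqrt{14} \cdot 9 = - 27 i \sqrt{14}$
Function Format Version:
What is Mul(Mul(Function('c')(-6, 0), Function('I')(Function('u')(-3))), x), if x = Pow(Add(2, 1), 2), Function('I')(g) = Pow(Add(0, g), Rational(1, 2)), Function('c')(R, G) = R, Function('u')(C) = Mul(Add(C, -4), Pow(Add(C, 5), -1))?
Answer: Mul(-27, I, Pow(14, Rational(1, 2))) ≈ Mul(-101.02, I)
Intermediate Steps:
Function('u')(C) = Mul(Pow(Add(5, C), -1), Add(-4, C)) (Function('u')(C) = Mul(Add(-4, C), Pow(Add(5, C), -1)) = Mul(Pow(Add(5, C), -1), Add(-4, C)))
Function('I')(g) = Pow(g, Rational(1, 2))
x = 9 (x = Pow(3, 2) = 9)
Mul(Mul(Function('c')(-6, 0), Function('I')(Function('u')(-3))), x) = Mul(Mul(-6, Pow(Mul(Pow(Add(5, -3), -1), Add(-4, -3)), Rational(1, 2))), 9) = Mul(Mul(-6, Pow(Mul(Pow(2, -1), -7), Rational(1, 2))), 9) = Mul(Mul(-6, Pow(Mul(Rational(1, 2), -7), Rational(1, 2))), 9) = Mul(Mul(-6, Pow(Rational(-7, 2), Rational(1, 2))), 9) = Mul(Mul(-6, Mul(Rational(1, 2), I, Pow(14, Rational(1, 2)))), 9) = Mul(Mul(-3, I, Pow(14, Rational(1, 2))), 9) = Mul(-27, I, Pow(14, Rational(1, 2)))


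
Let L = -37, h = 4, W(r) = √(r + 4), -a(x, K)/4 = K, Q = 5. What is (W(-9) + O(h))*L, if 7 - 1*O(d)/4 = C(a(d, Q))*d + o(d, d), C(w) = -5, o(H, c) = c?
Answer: -3404 - 37*I*√5 ≈ -3404.0 - 82.734*I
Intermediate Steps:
a(x, K) = -4*K
W(r) = √(4 + r)
O(d) = 28 + 16*d (O(d) = 28 - 4*(-5*d + d) = 28 - (-16)*d = 28 + 16*d)
(W(-9) + O(h))*L = (√(4 - 9) + (28 + 16*4))*(-37) = (√(-5) + (28 + 64))*(-37) = (I*√5 + 92)*(-37) = (92 + I*√5)*(-37) = -3404 - 37*I*√5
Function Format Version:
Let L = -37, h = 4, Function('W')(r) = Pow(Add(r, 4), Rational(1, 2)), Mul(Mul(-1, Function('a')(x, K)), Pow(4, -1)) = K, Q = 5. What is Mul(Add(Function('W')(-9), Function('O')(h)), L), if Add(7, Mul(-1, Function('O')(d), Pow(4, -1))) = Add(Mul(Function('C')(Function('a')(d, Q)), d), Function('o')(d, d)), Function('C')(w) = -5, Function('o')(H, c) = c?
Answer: Add(-3404, Mul(-37, I, Pow(5, Rational(1, 2)))) ≈ Add(-3404.0, Mul(-82.734, I))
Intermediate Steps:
Function('a')(x, K) = Mul(-4, K)
Function('W')(r) = Pow(Add(4, r), Rational(1, 2))
Function('O')(d) = Add(28, Mul(16, d)) (Function('O')(d) = Add(28, Mul(-4, Add(Mul(-5, d), d))) = Add(28, Mul(-4, Mul(-4, d))) = Add(28, Mul(16, d)))
Mul(Add(Function('W')(-9), Function('O')(h)), L) = Mul(Add(Pow(Add(4, -9), Rational(1, 2)), Add(28, Mul(16, 4))), -37) = Mul(Add(Pow(-5, Rational(1, 2)), Add(28, 64)), -37) = Mul(Add(Mul(I, Pow(5, Rational(1, 2))), 92), -37) = Mul(Add(92, Mul(I, Pow(5, Rational(1, 2)))), -37) = Add(-3404, Mul(-37, I, Pow(5, Rational(1, 2))))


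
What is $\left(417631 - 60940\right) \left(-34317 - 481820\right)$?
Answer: $-184101422667$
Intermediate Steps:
$\left(417631 - 60940\right) \left(-34317 - 481820\right) = 356691 \left(-516137\right) = -184101422667$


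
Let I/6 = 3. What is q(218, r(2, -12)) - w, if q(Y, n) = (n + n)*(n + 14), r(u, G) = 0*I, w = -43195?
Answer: 43195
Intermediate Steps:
I = 18 (I = 6*3 = 18)
r(u, G) = 0 (r(u, G) = 0*18 = 0)
q(Y, n) = 2*n*(14 + n) (q(Y, n) = (2*n)*(14 + n) = 2*n*(14 + n))
q(218, r(2, -12)) - w = 2*0*(14 + 0) - 1*(-43195) = 2*0*14 + 43195 = 0 + 43195 = 43195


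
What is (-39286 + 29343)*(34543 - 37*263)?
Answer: -246705716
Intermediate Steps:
(-39286 + 29343)*(34543 - 37*263) = -9943*(34543 - 9731) = -9943*24812 = -246705716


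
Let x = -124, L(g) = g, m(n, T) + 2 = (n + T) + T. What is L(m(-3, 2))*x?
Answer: 124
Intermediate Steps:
m(n, T) = -2 + n + 2*T (m(n, T) = -2 + ((n + T) + T) = -2 + ((T + n) + T) = -2 + (n + 2*T) = -2 + n + 2*T)
L(m(-3, 2))*x = (-2 - 3 + 2*2)*(-124) = (-2 - 3 + 4)*(-124) = -1*(-124) = 124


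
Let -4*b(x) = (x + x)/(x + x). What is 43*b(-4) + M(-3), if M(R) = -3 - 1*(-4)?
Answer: -39/4 ≈ -9.7500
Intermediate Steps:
b(x) = -¼ (b(x) = -(x + x)/(4*(x + x)) = -2*x/(4*(2*x)) = -2*x*1/(2*x)/4 = -¼*1 = -¼)
M(R) = 1 (M(R) = -3 + 4 = 1)
43*b(-4) + M(-3) = 43*(-¼) + 1 = -43/4 + 1 = -39/4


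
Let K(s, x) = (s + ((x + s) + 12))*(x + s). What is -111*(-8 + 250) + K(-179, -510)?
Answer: 562922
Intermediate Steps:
K(s, x) = (s + x)*(12 + x + 2*s) (K(s, x) = (s + ((s + x) + 12))*(s + x) = (s + (12 + s + x))*(s + x) = (12 + x + 2*s)*(s + x) = (s + x)*(12 + x + 2*s))
-111*(-8 + 250) + K(-179, -510) = -111*(-8 + 250) + ((-510)**2 + 2*(-179)**2 + 12*(-179) + 12*(-510) + 3*(-179)*(-510)) = -111*242 + (260100 + 2*32041 - 2148 - 6120 + 273870) = -26862 + (260100 + 64082 - 2148 - 6120 + 273870) = -26862 + 589784 = 562922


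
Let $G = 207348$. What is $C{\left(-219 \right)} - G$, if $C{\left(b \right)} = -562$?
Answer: $-207910$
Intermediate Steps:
$C{\left(-219 \right)} - G = -562 - 207348 = -207910$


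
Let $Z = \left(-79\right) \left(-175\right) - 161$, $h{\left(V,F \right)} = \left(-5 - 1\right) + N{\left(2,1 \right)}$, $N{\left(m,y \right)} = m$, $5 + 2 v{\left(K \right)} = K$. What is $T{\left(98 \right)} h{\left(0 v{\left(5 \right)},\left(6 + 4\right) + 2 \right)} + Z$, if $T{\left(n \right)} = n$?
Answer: $13272$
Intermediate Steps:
$v{\left(K \right)} = - \frac{5}{2} + \frac{K}{2}$
$h{\left(V,F \right)} = -4$ ($h{\left(V,F \right)} = \left(-5 - 1\right) + 2 = -6 + 2 = -4$)
$Z = 13664$ ($Z = 13825 - 161 = 13664$)
$T{\left(98 \right)} h{\left(0 v{\left(5 \right)},\left(6 + 4\right) + 2 \right)} + Z = 98 \left(-4\right) + 13664 = -392 + 13664 = 13272$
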